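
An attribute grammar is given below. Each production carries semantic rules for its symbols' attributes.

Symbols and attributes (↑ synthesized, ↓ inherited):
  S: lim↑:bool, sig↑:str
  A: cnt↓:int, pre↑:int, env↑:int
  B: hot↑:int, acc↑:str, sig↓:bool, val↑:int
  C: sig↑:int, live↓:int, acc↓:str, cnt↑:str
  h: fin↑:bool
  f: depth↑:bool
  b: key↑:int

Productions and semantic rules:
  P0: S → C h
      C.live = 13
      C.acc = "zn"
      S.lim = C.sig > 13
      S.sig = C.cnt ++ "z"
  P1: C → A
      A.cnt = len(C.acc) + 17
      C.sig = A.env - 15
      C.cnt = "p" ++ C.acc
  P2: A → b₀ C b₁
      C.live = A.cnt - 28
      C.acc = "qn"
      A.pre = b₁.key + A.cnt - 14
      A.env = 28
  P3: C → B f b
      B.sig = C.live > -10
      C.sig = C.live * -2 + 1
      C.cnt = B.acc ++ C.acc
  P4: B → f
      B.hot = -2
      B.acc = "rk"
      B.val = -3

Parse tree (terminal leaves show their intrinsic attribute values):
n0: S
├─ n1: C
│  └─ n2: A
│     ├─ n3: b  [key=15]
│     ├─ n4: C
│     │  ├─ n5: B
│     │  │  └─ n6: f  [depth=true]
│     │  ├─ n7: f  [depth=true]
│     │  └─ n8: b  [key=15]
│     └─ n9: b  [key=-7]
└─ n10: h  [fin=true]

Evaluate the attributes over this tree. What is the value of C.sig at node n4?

19

1. n1.live = 13  [13]
2. n1.acc = "zn"  ["zn"]
3. n2.cnt = 19  [len(C.acc) + 17]
4. n3.key = 15  [terminal]
5. n4.live = -9  [A.cnt - 28]
6. n4.acc = "qn"  ["qn"]
7. n5.sig = true  [C.live > -10]
8. n6.depth = true  [terminal]
9. n5.hot = -2  [-2]
10. n5.acc = "rk"  ["rk"]
11. n5.val = -3  [-3]
12. n7.depth = true  [terminal]
13. n8.key = 15  [terminal]
14. n4.sig = 19  [C.live * -2 + 1]
15. n4.cnt = "rkqn"  [B.acc ++ C.acc]
16. n9.key = -7  [terminal]
17. n2.pre = -2  [b₁.key + A.cnt - 14]
18. n2.env = 28  [28]
19. n1.sig = 13  [A.env - 15]
20. n1.cnt = "pzn"  ["p" ++ C.acc]
21. n10.fin = true  [terminal]
22. n0.lim = false  [C.sig > 13]
23. n0.sig = "pznz"  [C.cnt ++ "z"]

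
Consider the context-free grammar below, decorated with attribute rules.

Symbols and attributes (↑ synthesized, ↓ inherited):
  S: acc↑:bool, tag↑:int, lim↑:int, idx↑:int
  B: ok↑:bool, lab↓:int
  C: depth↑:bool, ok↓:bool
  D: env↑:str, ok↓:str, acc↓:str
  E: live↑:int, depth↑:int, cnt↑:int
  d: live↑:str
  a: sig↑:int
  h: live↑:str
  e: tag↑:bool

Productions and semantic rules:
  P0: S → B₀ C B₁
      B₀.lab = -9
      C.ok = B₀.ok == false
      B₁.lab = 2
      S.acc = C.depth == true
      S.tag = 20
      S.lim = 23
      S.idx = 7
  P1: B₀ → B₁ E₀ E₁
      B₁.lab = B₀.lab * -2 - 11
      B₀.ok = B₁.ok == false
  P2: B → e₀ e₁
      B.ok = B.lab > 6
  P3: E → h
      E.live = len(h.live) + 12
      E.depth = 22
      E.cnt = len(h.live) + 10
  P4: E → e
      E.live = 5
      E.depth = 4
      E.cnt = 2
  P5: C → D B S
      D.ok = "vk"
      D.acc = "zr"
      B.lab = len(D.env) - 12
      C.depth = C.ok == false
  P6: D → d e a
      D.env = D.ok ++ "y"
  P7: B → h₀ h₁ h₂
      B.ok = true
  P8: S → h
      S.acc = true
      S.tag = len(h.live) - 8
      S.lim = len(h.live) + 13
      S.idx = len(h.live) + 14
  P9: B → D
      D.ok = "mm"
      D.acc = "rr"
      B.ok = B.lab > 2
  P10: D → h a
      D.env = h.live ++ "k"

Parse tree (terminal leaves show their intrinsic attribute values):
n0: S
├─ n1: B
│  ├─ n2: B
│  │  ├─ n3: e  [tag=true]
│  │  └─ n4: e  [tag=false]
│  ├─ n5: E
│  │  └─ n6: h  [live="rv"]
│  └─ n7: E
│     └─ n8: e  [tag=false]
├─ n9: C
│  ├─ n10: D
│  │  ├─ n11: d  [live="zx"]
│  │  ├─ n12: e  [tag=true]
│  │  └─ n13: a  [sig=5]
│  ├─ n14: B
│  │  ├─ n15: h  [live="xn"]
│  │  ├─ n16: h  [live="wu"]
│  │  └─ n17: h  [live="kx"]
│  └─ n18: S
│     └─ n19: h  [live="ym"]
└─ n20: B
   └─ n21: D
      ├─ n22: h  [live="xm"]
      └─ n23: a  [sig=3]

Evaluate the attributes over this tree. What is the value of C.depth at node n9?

1. n1.lab = -9  [-9]
2. n2.lab = 7  [B₀.lab * -2 - 11]
3. n3.tag = true  [terminal]
4. n4.tag = false  [terminal]
5. n2.ok = true  [B.lab > 6]
6. n6.live = "rv"  [terminal]
7. n5.live = 14  [len(h.live) + 12]
8. n5.depth = 22  [22]
9. n5.cnt = 12  [len(h.live) + 10]
10. n8.tag = false  [terminal]
11. n7.live = 5  [5]
12. n7.depth = 4  [4]
13. n7.cnt = 2  [2]
14. n1.ok = false  [B₁.ok == false]
15. n9.ok = true  [B₀.ok == false]
16. n10.ok = "vk"  ["vk"]
17. n10.acc = "zr"  ["zr"]
18. n11.live = "zx"  [terminal]
19. n12.tag = true  [terminal]
20. n13.sig = 5  [terminal]
21. n10.env = "vky"  [D.ok ++ "y"]
22. n14.lab = -9  [len(D.env) - 12]
23. n15.live = "xn"  [terminal]
24. n16.live = "wu"  [terminal]
25. n17.live = "kx"  [terminal]
26. n14.ok = true  [true]
27. n19.live = "ym"  [terminal]
28. n18.acc = true  [true]
29. n18.tag = -6  [len(h.live) - 8]
30. n18.lim = 15  [len(h.live) + 13]
31. n18.idx = 16  [len(h.live) + 14]
32. n9.depth = false  [C.ok == false]
33. n20.lab = 2  [2]
34. n21.ok = "mm"  ["mm"]
35. n21.acc = "rr"  ["rr"]
36. n22.live = "xm"  [terminal]
37. n23.sig = 3  [terminal]
38. n21.env = "xmk"  [h.live ++ "k"]
39. n20.ok = false  [B.lab > 2]
40. n0.acc = false  [C.depth == true]
41. n0.tag = 20  [20]
42. n0.lim = 23  [23]
43. n0.idx = 7  [7]

false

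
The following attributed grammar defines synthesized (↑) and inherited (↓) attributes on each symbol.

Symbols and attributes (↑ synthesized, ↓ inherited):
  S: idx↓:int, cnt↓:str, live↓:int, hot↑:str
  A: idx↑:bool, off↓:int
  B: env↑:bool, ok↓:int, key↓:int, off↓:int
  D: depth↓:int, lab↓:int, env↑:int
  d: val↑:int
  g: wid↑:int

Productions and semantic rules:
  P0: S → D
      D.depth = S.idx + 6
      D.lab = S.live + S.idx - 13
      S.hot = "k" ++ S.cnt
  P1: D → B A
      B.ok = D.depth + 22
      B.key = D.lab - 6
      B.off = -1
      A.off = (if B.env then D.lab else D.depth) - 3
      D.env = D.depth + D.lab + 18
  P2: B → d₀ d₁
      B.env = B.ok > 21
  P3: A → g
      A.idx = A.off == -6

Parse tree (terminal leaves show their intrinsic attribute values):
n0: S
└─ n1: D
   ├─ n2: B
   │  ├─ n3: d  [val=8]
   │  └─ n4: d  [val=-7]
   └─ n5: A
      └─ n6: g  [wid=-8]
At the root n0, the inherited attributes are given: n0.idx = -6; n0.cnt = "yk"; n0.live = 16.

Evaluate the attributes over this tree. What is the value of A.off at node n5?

1. n0.idx = -6  [given at root]
2. n0.cnt = "yk"  [given at root]
3. n0.live = 16  [given at root]
4. n1.depth = 0  [S.idx + 6]
5. n1.lab = -3  [S.live + S.idx - 13]
6. n2.ok = 22  [D.depth + 22]
7. n2.key = -9  [D.lab - 6]
8. n2.off = -1  [-1]
9. n3.val = 8  [terminal]
10. n4.val = -7  [terminal]
11. n2.env = true  [B.ok > 21]
12. n5.off = -6  [(if B.env then D.lab else D.depth) - 3]
13. n6.wid = -8  [terminal]
14. n5.idx = true  [A.off == -6]
15. n1.env = 15  [D.depth + D.lab + 18]
16. n0.hot = "kyk"  ["k" ++ S.cnt]

-6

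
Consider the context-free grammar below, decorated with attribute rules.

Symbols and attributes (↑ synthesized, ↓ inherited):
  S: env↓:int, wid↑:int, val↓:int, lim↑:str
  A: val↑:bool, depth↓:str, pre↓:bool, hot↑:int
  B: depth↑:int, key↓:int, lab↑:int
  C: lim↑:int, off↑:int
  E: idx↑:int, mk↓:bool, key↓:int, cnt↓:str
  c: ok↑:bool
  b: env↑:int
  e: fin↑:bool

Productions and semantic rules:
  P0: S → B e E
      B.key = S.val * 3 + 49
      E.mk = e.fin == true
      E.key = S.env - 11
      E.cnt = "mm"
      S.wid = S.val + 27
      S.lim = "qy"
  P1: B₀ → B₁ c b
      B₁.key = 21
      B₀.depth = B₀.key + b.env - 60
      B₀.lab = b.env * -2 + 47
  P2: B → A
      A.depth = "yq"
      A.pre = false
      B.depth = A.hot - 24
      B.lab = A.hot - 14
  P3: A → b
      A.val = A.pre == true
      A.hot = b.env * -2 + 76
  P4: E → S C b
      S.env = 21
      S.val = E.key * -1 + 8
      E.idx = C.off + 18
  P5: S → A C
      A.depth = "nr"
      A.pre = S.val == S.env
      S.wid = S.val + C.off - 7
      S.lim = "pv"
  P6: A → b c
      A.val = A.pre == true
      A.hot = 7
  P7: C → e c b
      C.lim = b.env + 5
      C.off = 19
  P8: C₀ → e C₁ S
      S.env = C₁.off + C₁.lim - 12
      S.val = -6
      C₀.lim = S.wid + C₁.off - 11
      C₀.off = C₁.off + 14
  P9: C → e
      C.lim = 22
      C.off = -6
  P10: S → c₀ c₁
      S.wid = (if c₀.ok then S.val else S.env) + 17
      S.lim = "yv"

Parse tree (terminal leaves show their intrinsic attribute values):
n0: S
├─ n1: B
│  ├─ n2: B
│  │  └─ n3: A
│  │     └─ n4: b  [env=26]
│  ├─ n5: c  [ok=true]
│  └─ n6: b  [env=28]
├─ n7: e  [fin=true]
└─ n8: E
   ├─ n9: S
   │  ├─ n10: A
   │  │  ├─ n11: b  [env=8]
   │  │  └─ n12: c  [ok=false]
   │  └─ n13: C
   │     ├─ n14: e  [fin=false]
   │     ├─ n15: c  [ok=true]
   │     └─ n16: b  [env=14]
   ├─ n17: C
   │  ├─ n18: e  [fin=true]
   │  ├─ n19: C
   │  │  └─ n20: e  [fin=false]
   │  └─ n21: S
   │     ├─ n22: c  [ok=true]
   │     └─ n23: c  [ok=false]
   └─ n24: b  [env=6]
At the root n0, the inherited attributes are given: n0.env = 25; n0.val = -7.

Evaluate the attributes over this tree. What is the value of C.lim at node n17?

1. n0.env = 25  [given at root]
2. n0.val = -7  [given at root]
3. n1.key = 28  [S.val * 3 + 49]
4. n2.key = 21  [21]
5. n3.depth = "yq"  ["yq"]
6. n3.pre = false  [false]
7. n4.env = 26  [terminal]
8. n3.val = false  [A.pre == true]
9. n3.hot = 24  [b.env * -2 + 76]
10. n2.depth = 0  [A.hot - 24]
11. n2.lab = 10  [A.hot - 14]
12. n5.ok = true  [terminal]
13. n6.env = 28  [terminal]
14. n1.depth = -4  [B₀.key + b.env - 60]
15. n1.lab = -9  [b.env * -2 + 47]
16. n7.fin = true  [terminal]
17. n8.mk = true  [e.fin == true]
18. n8.key = 14  [S.env - 11]
19. n8.cnt = "mm"  ["mm"]
20. n9.env = 21  [21]
21. n9.val = -6  [E.key * -1 + 8]
22. n10.depth = "nr"  ["nr"]
23. n10.pre = false  [S.val == S.env]
24. n11.env = 8  [terminal]
25. n12.ok = false  [terminal]
26. n10.val = false  [A.pre == true]
27. n10.hot = 7  [7]
28. n14.fin = false  [terminal]
29. n15.ok = true  [terminal]
30. n16.env = 14  [terminal]
31. n13.lim = 19  [b.env + 5]
32. n13.off = 19  [19]
33. n9.wid = 6  [S.val + C.off - 7]
34. n9.lim = "pv"  ["pv"]
35. n18.fin = true  [terminal]
36. n20.fin = false  [terminal]
37. n19.lim = 22  [22]
38. n19.off = -6  [-6]
39. n21.env = 4  [C₁.off + C₁.lim - 12]
40. n21.val = -6  [-6]
41. n22.ok = true  [terminal]
42. n23.ok = false  [terminal]
43. n21.wid = 11  [(if c₀.ok then S.val else S.env) + 17]
44. n21.lim = "yv"  ["yv"]
45. n17.lim = -6  [S.wid + C₁.off - 11]
46. n17.off = 8  [C₁.off + 14]
47. n24.env = 6  [terminal]
48. n8.idx = 26  [C.off + 18]
49. n0.wid = 20  [S.val + 27]
50. n0.lim = "qy"  ["qy"]

-6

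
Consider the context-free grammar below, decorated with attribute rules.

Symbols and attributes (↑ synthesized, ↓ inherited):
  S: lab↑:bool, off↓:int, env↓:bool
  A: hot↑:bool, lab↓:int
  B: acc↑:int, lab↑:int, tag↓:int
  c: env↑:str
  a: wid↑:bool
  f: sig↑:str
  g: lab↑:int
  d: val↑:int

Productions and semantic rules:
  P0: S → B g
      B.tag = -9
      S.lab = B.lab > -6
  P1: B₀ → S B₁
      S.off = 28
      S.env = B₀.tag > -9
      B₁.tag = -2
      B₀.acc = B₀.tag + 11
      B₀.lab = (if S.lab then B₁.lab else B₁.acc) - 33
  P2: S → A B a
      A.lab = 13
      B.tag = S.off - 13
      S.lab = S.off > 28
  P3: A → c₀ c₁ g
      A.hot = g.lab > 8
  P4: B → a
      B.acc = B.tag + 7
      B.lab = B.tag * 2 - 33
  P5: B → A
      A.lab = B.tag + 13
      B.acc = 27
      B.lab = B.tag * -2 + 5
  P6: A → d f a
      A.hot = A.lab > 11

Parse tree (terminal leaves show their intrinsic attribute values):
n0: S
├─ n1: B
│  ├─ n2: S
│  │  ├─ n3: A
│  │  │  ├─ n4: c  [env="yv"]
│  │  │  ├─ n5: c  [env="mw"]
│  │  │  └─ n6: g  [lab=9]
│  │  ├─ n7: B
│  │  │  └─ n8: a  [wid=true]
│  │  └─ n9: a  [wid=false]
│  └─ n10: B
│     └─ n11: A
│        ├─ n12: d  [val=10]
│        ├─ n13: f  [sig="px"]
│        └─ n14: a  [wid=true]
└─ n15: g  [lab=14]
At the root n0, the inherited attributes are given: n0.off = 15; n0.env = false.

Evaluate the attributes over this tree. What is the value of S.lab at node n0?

false

1. n0.off = 15  [given at root]
2. n0.env = false  [given at root]
3. n1.tag = -9  [-9]
4. n2.off = 28  [28]
5. n2.env = false  [B₀.tag > -9]
6. n3.lab = 13  [13]
7. n4.env = "yv"  [terminal]
8. n5.env = "mw"  [terminal]
9. n6.lab = 9  [terminal]
10. n3.hot = true  [g.lab > 8]
11. n7.tag = 15  [S.off - 13]
12. n8.wid = true  [terminal]
13. n7.acc = 22  [B.tag + 7]
14. n7.lab = -3  [B.tag * 2 - 33]
15. n9.wid = false  [terminal]
16. n2.lab = false  [S.off > 28]
17. n10.tag = -2  [-2]
18. n11.lab = 11  [B.tag + 13]
19. n12.val = 10  [terminal]
20. n13.sig = "px"  [terminal]
21. n14.wid = true  [terminal]
22. n11.hot = false  [A.lab > 11]
23. n10.acc = 27  [27]
24. n10.lab = 9  [B.tag * -2 + 5]
25. n1.acc = 2  [B₀.tag + 11]
26. n1.lab = -6  [(if S.lab then B₁.lab else B₁.acc) - 33]
27. n15.lab = 14  [terminal]
28. n0.lab = false  [B.lab > -6]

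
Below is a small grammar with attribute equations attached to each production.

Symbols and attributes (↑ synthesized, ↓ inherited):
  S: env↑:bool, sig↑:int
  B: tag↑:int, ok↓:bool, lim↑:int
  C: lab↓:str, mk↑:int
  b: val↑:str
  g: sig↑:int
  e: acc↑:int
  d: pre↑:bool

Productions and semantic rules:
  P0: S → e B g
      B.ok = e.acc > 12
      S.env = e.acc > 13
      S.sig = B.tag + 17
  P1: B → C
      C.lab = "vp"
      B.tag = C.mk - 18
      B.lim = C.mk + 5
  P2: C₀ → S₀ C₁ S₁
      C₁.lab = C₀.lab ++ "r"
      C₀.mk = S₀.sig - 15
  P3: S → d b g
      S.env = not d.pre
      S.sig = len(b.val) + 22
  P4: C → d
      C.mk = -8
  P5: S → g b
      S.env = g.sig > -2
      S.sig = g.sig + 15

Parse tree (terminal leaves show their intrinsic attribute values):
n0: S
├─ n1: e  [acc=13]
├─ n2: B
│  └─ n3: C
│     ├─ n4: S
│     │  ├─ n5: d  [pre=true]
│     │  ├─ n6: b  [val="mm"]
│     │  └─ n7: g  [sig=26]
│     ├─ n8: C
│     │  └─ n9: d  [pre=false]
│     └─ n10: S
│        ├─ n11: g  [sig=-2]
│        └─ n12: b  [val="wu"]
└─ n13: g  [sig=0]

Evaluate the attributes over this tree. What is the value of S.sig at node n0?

8

1. n1.acc = 13  [terminal]
2. n2.ok = true  [e.acc > 12]
3. n3.lab = "vp"  ["vp"]
4. n5.pre = true  [terminal]
5. n6.val = "mm"  [terminal]
6. n7.sig = 26  [terminal]
7. n4.env = false  [not d.pre]
8. n4.sig = 24  [len(b.val) + 22]
9. n8.lab = "vpr"  [C₀.lab ++ "r"]
10. n9.pre = false  [terminal]
11. n8.mk = -8  [-8]
12. n11.sig = -2  [terminal]
13. n12.val = "wu"  [terminal]
14. n10.env = false  [g.sig > -2]
15. n10.sig = 13  [g.sig + 15]
16. n3.mk = 9  [S₀.sig - 15]
17. n2.tag = -9  [C.mk - 18]
18. n2.lim = 14  [C.mk + 5]
19. n13.sig = 0  [terminal]
20. n0.env = false  [e.acc > 13]
21. n0.sig = 8  [B.tag + 17]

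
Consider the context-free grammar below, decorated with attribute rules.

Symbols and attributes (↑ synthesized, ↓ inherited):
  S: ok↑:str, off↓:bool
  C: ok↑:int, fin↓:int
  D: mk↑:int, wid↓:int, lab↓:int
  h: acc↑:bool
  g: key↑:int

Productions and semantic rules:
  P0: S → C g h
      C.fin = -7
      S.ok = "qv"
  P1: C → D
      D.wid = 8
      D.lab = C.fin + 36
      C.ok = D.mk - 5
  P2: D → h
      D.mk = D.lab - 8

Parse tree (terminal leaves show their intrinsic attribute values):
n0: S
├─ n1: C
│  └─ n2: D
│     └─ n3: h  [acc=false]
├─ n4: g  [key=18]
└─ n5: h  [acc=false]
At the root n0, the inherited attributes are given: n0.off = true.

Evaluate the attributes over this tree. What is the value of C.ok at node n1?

16

1. n0.off = true  [given at root]
2. n1.fin = -7  [-7]
3. n2.wid = 8  [8]
4. n2.lab = 29  [C.fin + 36]
5. n3.acc = false  [terminal]
6. n2.mk = 21  [D.lab - 8]
7. n1.ok = 16  [D.mk - 5]
8. n4.key = 18  [terminal]
9. n5.acc = false  [terminal]
10. n0.ok = "qv"  ["qv"]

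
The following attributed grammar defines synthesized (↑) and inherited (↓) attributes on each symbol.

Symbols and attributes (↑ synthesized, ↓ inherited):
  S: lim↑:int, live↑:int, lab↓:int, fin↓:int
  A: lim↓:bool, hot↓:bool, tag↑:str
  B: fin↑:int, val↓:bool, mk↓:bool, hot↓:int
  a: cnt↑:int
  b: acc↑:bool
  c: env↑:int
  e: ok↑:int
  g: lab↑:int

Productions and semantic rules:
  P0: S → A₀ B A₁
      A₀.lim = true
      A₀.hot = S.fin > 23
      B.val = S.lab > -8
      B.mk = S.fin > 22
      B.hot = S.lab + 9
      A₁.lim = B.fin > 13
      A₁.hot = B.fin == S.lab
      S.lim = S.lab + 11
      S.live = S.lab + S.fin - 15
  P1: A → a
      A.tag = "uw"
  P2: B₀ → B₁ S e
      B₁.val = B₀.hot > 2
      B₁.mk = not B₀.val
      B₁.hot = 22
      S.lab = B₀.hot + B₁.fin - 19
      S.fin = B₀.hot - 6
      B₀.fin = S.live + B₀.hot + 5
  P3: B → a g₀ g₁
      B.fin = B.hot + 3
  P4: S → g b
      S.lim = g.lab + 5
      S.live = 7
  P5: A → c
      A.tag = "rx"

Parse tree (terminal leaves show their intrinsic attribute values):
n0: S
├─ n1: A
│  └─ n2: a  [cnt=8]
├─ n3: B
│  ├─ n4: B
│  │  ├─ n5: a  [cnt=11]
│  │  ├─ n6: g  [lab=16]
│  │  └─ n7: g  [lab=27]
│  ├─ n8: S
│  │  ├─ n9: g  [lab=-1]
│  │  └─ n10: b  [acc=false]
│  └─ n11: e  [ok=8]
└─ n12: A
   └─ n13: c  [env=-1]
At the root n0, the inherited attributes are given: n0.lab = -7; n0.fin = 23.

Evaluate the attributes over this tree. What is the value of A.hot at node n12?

false

1. n0.lab = -7  [given at root]
2. n0.fin = 23  [given at root]
3. n1.lim = true  [true]
4. n1.hot = false  [S.fin > 23]
5. n2.cnt = 8  [terminal]
6. n1.tag = "uw"  ["uw"]
7. n3.val = true  [S.lab > -8]
8. n3.mk = true  [S.fin > 22]
9. n3.hot = 2  [S.lab + 9]
10. n4.val = false  [B₀.hot > 2]
11. n4.mk = false  [not B₀.val]
12. n4.hot = 22  [22]
13. n5.cnt = 11  [terminal]
14. n6.lab = 16  [terminal]
15. n7.lab = 27  [terminal]
16. n4.fin = 25  [B.hot + 3]
17. n8.lab = 8  [B₀.hot + B₁.fin - 19]
18. n8.fin = -4  [B₀.hot - 6]
19. n9.lab = -1  [terminal]
20. n10.acc = false  [terminal]
21. n8.lim = 4  [g.lab + 5]
22. n8.live = 7  [7]
23. n11.ok = 8  [terminal]
24. n3.fin = 14  [S.live + B₀.hot + 5]
25. n12.lim = true  [B.fin > 13]
26. n12.hot = false  [B.fin == S.lab]
27. n13.env = -1  [terminal]
28. n12.tag = "rx"  ["rx"]
29. n0.lim = 4  [S.lab + 11]
30. n0.live = 1  [S.lab + S.fin - 15]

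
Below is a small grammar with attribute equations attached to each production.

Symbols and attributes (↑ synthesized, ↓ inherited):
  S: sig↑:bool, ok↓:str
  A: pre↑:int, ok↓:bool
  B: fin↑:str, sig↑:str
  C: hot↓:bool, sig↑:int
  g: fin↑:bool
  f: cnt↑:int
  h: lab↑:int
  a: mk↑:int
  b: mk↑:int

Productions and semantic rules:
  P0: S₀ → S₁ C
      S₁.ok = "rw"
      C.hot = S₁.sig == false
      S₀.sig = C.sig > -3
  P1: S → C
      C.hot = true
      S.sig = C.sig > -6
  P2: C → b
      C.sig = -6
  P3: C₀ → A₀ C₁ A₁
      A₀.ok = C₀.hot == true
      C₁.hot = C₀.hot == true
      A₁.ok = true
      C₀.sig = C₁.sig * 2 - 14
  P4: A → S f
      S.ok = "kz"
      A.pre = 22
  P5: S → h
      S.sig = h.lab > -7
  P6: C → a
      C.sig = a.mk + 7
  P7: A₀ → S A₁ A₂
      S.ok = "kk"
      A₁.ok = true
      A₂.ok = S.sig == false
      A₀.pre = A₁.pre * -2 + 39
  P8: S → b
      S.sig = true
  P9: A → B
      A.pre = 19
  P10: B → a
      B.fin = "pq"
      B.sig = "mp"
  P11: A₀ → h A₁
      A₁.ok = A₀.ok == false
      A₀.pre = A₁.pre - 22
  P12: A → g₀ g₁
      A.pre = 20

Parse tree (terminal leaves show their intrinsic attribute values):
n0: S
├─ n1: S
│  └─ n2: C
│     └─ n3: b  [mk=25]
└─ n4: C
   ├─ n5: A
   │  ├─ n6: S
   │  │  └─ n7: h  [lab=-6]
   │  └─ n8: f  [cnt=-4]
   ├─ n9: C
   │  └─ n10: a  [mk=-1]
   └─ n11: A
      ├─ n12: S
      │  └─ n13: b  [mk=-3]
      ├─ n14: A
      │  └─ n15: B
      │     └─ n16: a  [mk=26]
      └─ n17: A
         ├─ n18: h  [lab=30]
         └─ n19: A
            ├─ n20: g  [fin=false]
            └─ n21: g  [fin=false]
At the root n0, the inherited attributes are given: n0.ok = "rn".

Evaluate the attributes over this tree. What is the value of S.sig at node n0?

1. n0.ok = "rn"  [given at root]
2. n1.ok = "rw"  ["rw"]
3. n2.hot = true  [true]
4. n3.mk = 25  [terminal]
5. n2.sig = -6  [-6]
6. n1.sig = false  [C.sig > -6]
7. n4.hot = true  [S₁.sig == false]
8. n5.ok = true  [C₀.hot == true]
9. n6.ok = "kz"  ["kz"]
10. n7.lab = -6  [terminal]
11. n6.sig = true  [h.lab > -7]
12. n8.cnt = -4  [terminal]
13. n5.pre = 22  [22]
14. n9.hot = true  [C₀.hot == true]
15. n10.mk = -1  [terminal]
16. n9.sig = 6  [a.mk + 7]
17. n11.ok = true  [true]
18. n12.ok = "kk"  ["kk"]
19. n13.mk = -3  [terminal]
20. n12.sig = true  [true]
21. n14.ok = true  [true]
22. n16.mk = 26  [terminal]
23. n15.fin = "pq"  ["pq"]
24. n15.sig = "mp"  ["mp"]
25. n14.pre = 19  [19]
26. n17.ok = false  [S.sig == false]
27. n18.lab = 30  [terminal]
28. n19.ok = true  [A₀.ok == false]
29. n20.fin = false  [terminal]
30. n21.fin = false  [terminal]
31. n19.pre = 20  [20]
32. n17.pre = -2  [A₁.pre - 22]
33. n11.pre = 1  [A₁.pre * -2 + 39]
34. n4.sig = -2  [C₁.sig * 2 - 14]
35. n0.sig = true  [C.sig > -3]

true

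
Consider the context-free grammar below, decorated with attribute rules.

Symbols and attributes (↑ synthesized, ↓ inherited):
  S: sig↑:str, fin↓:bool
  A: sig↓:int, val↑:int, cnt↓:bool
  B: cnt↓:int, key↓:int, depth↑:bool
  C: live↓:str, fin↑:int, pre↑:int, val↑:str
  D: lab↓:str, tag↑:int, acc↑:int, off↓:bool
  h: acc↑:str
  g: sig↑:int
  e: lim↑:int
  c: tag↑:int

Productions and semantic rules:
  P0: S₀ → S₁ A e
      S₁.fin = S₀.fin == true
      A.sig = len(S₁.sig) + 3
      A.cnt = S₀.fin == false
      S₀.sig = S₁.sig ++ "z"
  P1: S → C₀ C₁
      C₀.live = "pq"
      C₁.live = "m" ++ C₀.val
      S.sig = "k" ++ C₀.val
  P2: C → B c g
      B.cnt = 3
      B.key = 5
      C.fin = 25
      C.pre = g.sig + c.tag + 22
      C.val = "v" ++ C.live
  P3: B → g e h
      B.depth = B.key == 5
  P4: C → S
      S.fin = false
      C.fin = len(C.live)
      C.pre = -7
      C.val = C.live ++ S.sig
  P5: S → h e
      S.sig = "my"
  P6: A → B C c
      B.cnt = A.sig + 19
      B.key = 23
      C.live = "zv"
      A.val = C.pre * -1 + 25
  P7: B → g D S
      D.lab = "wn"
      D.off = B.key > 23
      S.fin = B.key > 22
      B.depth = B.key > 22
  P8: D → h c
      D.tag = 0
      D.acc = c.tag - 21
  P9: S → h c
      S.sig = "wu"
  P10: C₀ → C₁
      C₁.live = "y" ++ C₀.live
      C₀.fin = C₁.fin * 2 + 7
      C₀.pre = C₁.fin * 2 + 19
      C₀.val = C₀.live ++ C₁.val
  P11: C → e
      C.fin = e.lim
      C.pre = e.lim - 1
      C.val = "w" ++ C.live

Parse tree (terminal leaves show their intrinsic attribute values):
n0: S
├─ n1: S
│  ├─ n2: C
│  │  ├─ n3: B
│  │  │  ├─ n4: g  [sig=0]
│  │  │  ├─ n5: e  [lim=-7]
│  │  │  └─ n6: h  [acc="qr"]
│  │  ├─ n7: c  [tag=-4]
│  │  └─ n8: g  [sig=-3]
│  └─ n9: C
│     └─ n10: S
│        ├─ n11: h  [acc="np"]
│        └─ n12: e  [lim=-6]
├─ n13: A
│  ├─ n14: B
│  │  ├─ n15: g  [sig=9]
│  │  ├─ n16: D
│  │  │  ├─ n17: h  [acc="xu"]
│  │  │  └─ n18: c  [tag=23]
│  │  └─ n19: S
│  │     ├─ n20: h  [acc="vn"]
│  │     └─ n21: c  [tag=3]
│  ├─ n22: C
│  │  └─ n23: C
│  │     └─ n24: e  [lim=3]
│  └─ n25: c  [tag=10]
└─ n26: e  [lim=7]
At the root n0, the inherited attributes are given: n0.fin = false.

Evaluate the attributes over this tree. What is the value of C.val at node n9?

1. n0.fin = false  [given at root]
2. n1.fin = false  [S₀.fin == true]
3. n2.live = "pq"  ["pq"]
4. n3.cnt = 3  [3]
5. n3.key = 5  [5]
6. n4.sig = 0  [terminal]
7. n5.lim = -7  [terminal]
8. n6.acc = "qr"  [terminal]
9. n3.depth = true  [B.key == 5]
10. n7.tag = -4  [terminal]
11. n8.sig = -3  [terminal]
12. n2.fin = 25  [25]
13. n2.pre = 15  [g.sig + c.tag + 22]
14. n2.val = "vpq"  ["v" ++ C.live]
15. n9.live = "mvpq"  ["m" ++ C₀.val]
16. n10.fin = false  [false]
17. n11.acc = "np"  [terminal]
18. n12.lim = -6  [terminal]
19. n10.sig = "my"  ["my"]
20. n9.fin = 4  [len(C.live)]
21. n9.pre = -7  [-7]
22. n9.val = "mvpqmy"  [C.live ++ S.sig]
23. n1.sig = "kvpq"  ["k" ++ C₀.val]
24. n13.sig = 7  [len(S₁.sig) + 3]
25. n13.cnt = true  [S₀.fin == false]
26. n14.cnt = 26  [A.sig + 19]
27. n14.key = 23  [23]
28. n15.sig = 9  [terminal]
29. n16.lab = "wn"  ["wn"]
30. n16.off = false  [B.key > 23]
31. n17.acc = "xu"  [terminal]
32. n18.tag = 23  [terminal]
33. n16.tag = 0  [0]
34. n16.acc = 2  [c.tag - 21]
35. n19.fin = true  [B.key > 22]
36. n20.acc = "vn"  [terminal]
37. n21.tag = 3  [terminal]
38. n19.sig = "wu"  ["wu"]
39. n14.depth = true  [B.key > 22]
40. n22.live = "zv"  ["zv"]
41. n23.live = "yzv"  ["y" ++ C₀.live]
42. n24.lim = 3  [terminal]
43. n23.fin = 3  [e.lim]
44. n23.pre = 2  [e.lim - 1]
45. n23.val = "wyzv"  ["w" ++ C.live]
46. n22.fin = 13  [C₁.fin * 2 + 7]
47. n22.pre = 25  [C₁.fin * 2 + 19]
48. n22.val = "zvwyzv"  [C₀.live ++ C₁.val]
49. n25.tag = 10  [terminal]
50. n13.val = 0  [C.pre * -1 + 25]
51. n26.lim = 7  [terminal]
52. n0.sig = "kvpqz"  [S₁.sig ++ "z"]

"mvpqmy"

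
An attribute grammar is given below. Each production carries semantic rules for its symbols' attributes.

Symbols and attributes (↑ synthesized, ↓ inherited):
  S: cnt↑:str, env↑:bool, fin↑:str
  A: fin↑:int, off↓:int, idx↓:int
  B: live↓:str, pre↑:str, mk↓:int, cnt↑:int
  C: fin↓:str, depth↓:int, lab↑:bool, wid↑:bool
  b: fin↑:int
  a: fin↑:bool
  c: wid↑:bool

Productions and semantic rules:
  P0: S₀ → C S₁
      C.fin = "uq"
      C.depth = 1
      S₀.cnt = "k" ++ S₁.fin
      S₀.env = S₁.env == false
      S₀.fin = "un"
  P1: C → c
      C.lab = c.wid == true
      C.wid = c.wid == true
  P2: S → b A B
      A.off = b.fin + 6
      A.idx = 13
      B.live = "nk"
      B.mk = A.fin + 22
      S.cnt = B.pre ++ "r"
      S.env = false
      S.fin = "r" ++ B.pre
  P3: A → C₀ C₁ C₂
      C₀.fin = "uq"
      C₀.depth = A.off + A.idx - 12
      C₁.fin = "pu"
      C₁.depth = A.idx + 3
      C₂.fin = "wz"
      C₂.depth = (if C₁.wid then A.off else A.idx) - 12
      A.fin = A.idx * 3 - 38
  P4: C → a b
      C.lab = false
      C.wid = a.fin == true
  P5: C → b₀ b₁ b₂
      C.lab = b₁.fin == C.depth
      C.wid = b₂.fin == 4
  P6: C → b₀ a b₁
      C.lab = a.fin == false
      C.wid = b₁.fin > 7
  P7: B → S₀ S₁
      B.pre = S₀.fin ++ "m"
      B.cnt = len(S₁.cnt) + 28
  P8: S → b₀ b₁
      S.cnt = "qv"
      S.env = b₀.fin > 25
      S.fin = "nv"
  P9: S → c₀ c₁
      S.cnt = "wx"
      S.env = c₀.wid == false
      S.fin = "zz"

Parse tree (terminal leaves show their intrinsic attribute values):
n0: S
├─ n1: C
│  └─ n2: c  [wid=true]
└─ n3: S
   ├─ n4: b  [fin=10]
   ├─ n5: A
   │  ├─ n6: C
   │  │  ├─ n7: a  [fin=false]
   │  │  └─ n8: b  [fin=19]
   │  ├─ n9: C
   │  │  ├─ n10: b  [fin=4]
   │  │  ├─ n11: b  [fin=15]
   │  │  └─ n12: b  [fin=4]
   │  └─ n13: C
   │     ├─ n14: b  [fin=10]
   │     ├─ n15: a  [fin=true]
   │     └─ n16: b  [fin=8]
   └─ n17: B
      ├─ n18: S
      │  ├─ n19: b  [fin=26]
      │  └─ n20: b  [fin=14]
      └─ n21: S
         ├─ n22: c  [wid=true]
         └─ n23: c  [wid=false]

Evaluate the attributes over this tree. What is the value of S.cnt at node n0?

"krnvm"

1. n1.fin = "uq"  ["uq"]
2. n1.depth = 1  [1]
3. n2.wid = true  [terminal]
4. n1.lab = true  [c.wid == true]
5. n1.wid = true  [c.wid == true]
6. n4.fin = 10  [terminal]
7. n5.off = 16  [b.fin + 6]
8. n5.idx = 13  [13]
9. n6.fin = "uq"  ["uq"]
10. n6.depth = 17  [A.off + A.idx - 12]
11. n7.fin = false  [terminal]
12. n8.fin = 19  [terminal]
13. n6.lab = false  [false]
14. n6.wid = false  [a.fin == true]
15. n9.fin = "pu"  ["pu"]
16. n9.depth = 16  [A.idx + 3]
17. n10.fin = 4  [terminal]
18. n11.fin = 15  [terminal]
19. n12.fin = 4  [terminal]
20. n9.lab = false  [b₁.fin == C.depth]
21. n9.wid = true  [b₂.fin == 4]
22. n13.fin = "wz"  ["wz"]
23. n13.depth = 4  [(if C₁.wid then A.off else A.idx) - 12]
24. n14.fin = 10  [terminal]
25. n15.fin = true  [terminal]
26. n16.fin = 8  [terminal]
27. n13.lab = false  [a.fin == false]
28. n13.wid = true  [b₁.fin > 7]
29. n5.fin = 1  [A.idx * 3 - 38]
30. n17.live = "nk"  ["nk"]
31. n17.mk = 23  [A.fin + 22]
32. n19.fin = 26  [terminal]
33. n20.fin = 14  [terminal]
34. n18.cnt = "qv"  ["qv"]
35. n18.env = true  [b₀.fin > 25]
36. n18.fin = "nv"  ["nv"]
37. n22.wid = true  [terminal]
38. n23.wid = false  [terminal]
39. n21.cnt = "wx"  ["wx"]
40. n21.env = false  [c₀.wid == false]
41. n21.fin = "zz"  ["zz"]
42. n17.pre = "nvm"  [S₀.fin ++ "m"]
43. n17.cnt = 30  [len(S₁.cnt) + 28]
44. n3.cnt = "nvmr"  [B.pre ++ "r"]
45. n3.env = false  [false]
46. n3.fin = "rnvm"  ["r" ++ B.pre]
47. n0.cnt = "krnvm"  ["k" ++ S₁.fin]
48. n0.env = true  [S₁.env == false]
49. n0.fin = "un"  ["un"]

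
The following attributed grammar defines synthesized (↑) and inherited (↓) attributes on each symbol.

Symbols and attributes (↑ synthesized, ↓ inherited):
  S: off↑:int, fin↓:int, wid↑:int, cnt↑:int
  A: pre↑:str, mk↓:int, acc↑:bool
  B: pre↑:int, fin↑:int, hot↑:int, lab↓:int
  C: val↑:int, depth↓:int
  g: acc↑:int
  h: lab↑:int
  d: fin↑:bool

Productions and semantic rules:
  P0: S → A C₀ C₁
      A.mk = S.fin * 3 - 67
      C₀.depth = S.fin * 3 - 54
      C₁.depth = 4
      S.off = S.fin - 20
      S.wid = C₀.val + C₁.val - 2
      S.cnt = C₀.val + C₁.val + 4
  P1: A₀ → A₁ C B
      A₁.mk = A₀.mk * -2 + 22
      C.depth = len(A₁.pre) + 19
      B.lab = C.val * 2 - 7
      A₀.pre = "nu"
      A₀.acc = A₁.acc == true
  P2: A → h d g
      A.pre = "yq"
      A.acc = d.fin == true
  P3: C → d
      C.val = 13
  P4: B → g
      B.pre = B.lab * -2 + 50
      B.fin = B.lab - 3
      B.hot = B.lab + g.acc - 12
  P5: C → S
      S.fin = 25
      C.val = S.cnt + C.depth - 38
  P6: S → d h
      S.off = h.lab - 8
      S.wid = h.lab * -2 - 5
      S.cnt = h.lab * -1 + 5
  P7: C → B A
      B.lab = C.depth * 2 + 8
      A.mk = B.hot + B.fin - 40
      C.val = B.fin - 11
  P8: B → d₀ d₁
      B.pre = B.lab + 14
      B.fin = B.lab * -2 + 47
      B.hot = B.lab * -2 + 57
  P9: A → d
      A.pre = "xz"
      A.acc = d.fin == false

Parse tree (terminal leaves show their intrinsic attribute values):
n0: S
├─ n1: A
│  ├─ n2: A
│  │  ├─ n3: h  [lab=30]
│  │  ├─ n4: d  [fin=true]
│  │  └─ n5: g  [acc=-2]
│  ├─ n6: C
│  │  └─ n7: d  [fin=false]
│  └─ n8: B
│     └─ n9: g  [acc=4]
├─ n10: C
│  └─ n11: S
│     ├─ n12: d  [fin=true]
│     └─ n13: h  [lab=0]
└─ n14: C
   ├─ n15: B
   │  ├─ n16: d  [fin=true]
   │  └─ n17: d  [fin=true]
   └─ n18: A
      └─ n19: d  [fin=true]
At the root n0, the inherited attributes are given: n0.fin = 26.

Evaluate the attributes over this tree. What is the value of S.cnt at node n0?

1. n0.fin = 26  [given at root]
2. n1.mk = 11  [S.fin * 3 - 67]
3. n2.mk = 0  [A₀.mk * -2 + 22]
4. n3.lab = 30  [terminal]
5. n4.fin = true  [terminal]
6. n5.acc = -2  [terminal]
7. n2.pre = "yq"  ["yq"]
8. n2.acc = true  [d.fin == true]
9. n6.depth = 21  [len(A₁.pre) + 19]
10. n7.fin = false  [terminal]
11. n6.val = 13  [13]
12. n8.lab = 19  [C.val * 2 - 7]
13. n9.acc = 4  [terminal]
14. n8.pre = 12  [B.lab * -2 + 50]
15. n8.fin = 16  [B.lab - 3]
16. n8.hot = 11  [B.lab + g.acc - 12]
17. n1.pre = "nu"  ["nu"]
18. n1.acc = true  [A₁.acc == true]
19. n10.depth = 24  [S.fin * 3 - 54]
20. n11.fin = 25  [25]
21. n12.fin = true  [terminal]
22. n13.lab = 0  [terminal]
23. n11.off = -8  [h.lab - 8]
24. n11.wid = -5  [h.lab * -2 - 5]
25. n11.cnt = 5  [h.lab * -1 + 5]
26. n10.val = -9  [S.cnt + C.depth - 38]
27. n14.depth = 4  [4]
28. n15.lab = 16  [C.depth * 2 + 8]
29. n16.fin = true  [terminal]
30. n17.fin = true  [terminal]
31. n15.pre = 30  [B.lab + 14]
32. n15.fin = 15  [B.lab * -2 + 47]
33. n15.hot = 25  [B.lab * -2 + 57]
34. n18.mk = 0  [B.hot + B.fin - 40]
35. n19.fin = true  [terminal]
36. n18.pre = "xz"  ["xz"]
37. n18.acc = false  [d.fin == false]
38. n14.val = 4  [B.fin - 11]
39. n0.off = 6  [S.fin - 20]
40. n0.wid = -7  [C₀.val + C₁.val - 2]
41. n0.cnt = -1  [C₀.val + C₁.val + 4]

-1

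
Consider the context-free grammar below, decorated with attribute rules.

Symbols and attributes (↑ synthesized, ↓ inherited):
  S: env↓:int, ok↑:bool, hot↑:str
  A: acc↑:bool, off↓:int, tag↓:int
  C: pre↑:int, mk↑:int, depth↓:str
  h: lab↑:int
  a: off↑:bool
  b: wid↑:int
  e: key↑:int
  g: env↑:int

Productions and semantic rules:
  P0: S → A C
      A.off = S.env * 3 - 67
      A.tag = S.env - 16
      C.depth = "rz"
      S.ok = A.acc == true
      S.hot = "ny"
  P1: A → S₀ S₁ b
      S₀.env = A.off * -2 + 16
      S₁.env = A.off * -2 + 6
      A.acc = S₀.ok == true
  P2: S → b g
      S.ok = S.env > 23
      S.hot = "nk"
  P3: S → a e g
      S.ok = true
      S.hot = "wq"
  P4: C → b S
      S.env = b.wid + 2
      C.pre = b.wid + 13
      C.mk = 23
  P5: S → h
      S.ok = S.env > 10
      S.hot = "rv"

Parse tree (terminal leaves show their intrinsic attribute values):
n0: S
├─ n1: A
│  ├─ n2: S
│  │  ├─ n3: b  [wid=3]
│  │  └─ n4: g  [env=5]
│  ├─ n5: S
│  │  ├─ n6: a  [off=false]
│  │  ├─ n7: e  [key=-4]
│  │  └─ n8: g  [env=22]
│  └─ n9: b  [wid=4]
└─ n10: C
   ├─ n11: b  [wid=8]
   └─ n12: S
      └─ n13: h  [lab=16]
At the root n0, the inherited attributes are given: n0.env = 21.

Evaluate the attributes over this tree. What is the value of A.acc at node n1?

1. n0.env = 21  [given at root]
2. n1.off = -4  [S.env * 3 - 67]
3. n1.tag = 5  [S.env - 16]
4. n2.env = 24  [A.off * -2 + 16]
5. n3.wid = 3  [terminal]
6. n4.env = 5  [terminal]
7. n2.ok = true  [S.env > 23]
8. n2.hot = "nk"  ["nk"]
9. n5.env = 14  [A.off * -2 + 6]
10. n6.off = false  [terminal]
11. n7.key = -4  [terminal]
12. n8.env = 22  [terminal]
13. n5.ok = true  [true]
14. n5.hot = "wq"  ["wq"]
15. n9.wid = 4  [terminal]
16. n1.acc = true  [S₀.ok == true]
17. n10.depth = "rz"  ["rz"]
18. n11.wid = 8  [terminal]
19. n12.env = 10  [b.wid + 2]
20. n13.lab = 16  [terminal]
21. n12.ok = false  [S.env > 10]
22. n12.hot = "rv"  ["rv"]
23. n10.pre = 21  [b.wid + 13]
24. n10.mk = 23  [23]
25. n0.ok = true  [A.acc == true]
26. n0.hot = "ny"  ["ny"]

true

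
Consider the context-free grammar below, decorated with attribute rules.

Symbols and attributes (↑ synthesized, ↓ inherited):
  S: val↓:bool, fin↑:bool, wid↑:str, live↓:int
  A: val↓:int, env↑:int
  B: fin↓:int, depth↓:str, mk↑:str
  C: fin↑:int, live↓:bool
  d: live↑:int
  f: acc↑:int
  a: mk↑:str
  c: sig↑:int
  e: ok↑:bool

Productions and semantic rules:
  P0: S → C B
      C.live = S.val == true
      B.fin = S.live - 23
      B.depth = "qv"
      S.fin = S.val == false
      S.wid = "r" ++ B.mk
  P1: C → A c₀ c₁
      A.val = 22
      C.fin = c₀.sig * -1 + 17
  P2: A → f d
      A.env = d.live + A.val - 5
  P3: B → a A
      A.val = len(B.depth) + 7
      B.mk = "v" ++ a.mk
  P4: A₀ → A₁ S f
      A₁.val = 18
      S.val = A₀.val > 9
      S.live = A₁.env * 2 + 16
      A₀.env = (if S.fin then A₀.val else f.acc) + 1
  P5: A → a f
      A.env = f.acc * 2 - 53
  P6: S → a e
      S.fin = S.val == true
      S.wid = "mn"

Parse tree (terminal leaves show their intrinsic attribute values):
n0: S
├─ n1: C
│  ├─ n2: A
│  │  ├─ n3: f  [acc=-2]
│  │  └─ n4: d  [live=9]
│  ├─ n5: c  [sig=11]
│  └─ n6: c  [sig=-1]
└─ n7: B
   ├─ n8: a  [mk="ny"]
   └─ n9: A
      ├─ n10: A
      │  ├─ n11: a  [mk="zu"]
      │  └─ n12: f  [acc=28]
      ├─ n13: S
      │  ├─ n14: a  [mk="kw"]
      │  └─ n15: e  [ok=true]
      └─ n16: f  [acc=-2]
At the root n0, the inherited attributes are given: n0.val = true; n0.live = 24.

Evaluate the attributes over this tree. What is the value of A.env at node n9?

-1

1. n0.val = true  [given at root]
2. n0.live = 24  [given at root]
3. n1.live = true  [S.val == true]
4. n2.val = 22  [22]
5. n3.acc = -2  [terminal]
6. n4.live = 9  [terminal]
7. n2.env = 26  [d.live + A.val - 5]
8. n5.sig = 11  [terminal]
9. n6.sig = -1  [terminal]
10. n1.fin = 6  [c₀.sig * -1 + 17]
11. n7.fin = 1  [S.live - 23]
12. n7.depth = "qv"  ["qv"]
13. n8.mk = "ny"  [terminal]
14. n9.val = 9  [len(B.depth) + 7]
15. n10.val = 18  [18]
16. n11.mk = "zu"  [terminal]
17. n12.acc = 28  [terminal]
18. n10.env = 3  [f.acc * 2 - 53]
19. n13.val = false  [A₀.val > 9]
20. n13.live = 22  [A₁.env * 2 + 16]
21. n14.mk = "kw"  [terminal]
22. n15.ok = true  [terminal]
23. n13.fin = false  [S.val == true]
24. n13.wid = "mn"  ["mn"]
25. n16.acc = -2  [terminal]
26. n9.env = -1  [(if S.fin then A₀.val else f.acc) + 1]
27. n7.mk = "vny"  ["v" ++ a.mk]
28. n0.fin = false  [S.val == false]
29. n0.wid = "rvny"  ["r" ++ B.mk]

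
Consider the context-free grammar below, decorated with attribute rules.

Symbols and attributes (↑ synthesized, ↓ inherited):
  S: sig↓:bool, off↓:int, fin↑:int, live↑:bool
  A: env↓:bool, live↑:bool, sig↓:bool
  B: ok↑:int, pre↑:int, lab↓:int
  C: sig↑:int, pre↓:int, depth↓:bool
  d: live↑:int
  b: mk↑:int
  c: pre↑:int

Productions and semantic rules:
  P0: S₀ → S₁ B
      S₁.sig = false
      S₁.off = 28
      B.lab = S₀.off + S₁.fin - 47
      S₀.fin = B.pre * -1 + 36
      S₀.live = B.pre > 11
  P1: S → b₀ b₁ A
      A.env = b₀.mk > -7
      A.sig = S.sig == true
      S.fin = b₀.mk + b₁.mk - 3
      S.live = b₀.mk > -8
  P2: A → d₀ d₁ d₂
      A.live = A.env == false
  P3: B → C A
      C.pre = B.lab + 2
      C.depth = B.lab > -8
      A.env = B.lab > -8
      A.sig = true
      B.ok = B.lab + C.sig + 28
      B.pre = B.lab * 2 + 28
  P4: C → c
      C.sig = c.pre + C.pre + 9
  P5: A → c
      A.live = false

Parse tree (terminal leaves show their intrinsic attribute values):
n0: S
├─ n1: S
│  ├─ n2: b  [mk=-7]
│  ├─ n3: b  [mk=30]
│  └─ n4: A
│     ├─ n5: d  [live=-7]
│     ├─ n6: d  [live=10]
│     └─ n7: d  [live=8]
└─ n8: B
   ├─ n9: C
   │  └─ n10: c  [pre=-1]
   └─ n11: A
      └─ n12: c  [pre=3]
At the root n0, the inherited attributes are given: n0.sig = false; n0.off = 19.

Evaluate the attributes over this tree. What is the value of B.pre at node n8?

1. n0.sig = false  [given at root]
2. n0.off = 19  [given at root]
3. n1.sig = false  [false]
4. n1.off = 28  [28]
5. n2.mk = -7  [terminal]
6. n3.mk = 30  [terminal]
7. n4.env = false  [b₀.mk > -7]
8. n4.sig = false  [S.sig == true]
9. n5.live = -7  [terminal]
10. n6.live = 10  [terminal]
11. n7.live = 8  [terminal]
12. n4.live = true  [A.env == false]
13. n1.fin = 20  [b₀.mk + b₁.mk - 3]
14. n1.live = true  [b₀.mk > -8]
15. n8.lab = -8  [S₀.off + S₁.fin - 47]
16. n9.pre = -6  [B.lab + 2]
17. n9.depth = false  [B.lab > -8]
18. n10.pre = -1  [terminal]
19. n9.sig = 2  [c.pre + C.pre + 9]
20. n11.env = false  [B.lab > -8]
21. n11.sig = true  [true]
22. n12.pre = 3  [terminal]
23. n11.live = false  [false]
24. n8.ok = 22  [B.lab + C.sig + 28]
25. n8.pre = 12  [B.lab * 2 + 28]
26. n0.fin = 24  [B.pre * -1 + 36]
27. n0.live = true  [B.pre > 11]

12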